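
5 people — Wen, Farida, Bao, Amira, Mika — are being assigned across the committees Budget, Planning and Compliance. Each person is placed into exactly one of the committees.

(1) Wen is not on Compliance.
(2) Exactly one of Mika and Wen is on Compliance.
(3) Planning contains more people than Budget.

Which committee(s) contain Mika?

Mika: Compliance

From (1): Wen ∉ Compliance.
(2) (exactly one): Mika ∈ Compliance.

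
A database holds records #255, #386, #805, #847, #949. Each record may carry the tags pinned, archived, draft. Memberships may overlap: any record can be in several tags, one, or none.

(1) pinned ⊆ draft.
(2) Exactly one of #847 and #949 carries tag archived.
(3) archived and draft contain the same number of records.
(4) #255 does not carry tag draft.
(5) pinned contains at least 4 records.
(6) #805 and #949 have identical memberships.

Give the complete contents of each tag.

From (4): #255 ∉ draft.
(1) contrapositive: #255 ∉ pinned.
(5): only 4 candidates remain for pinned, so all are in.
(1) with #386 ∈ pinned: #386 ∈ draft.
(1) with #805 ∈ pinned: #805 ∈ draft.
(1) with #847 ∈ pinned: #847 ∈ draft.
(1) with #949 ∈ pinned: #949 ∈ draft.
Suppose #255 ∉ archived: no assignment then satisfies all the clues, so #255 ∈ archived.

pinned = {#386, #805, #847, #949}; archived = {#255, #386, #805, #949}; draft = {#386, #805, #847, #949}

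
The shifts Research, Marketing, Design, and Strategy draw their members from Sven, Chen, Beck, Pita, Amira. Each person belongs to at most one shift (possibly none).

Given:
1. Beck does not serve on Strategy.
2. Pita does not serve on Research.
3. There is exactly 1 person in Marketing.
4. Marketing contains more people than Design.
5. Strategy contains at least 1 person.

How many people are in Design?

0

From (1): Beck ∉ Strategy.
From (2): Pita ∉ Research.
Suppose Sven ∈ Design: no assignment then satisfies all the clues, so Sven ∉ Design.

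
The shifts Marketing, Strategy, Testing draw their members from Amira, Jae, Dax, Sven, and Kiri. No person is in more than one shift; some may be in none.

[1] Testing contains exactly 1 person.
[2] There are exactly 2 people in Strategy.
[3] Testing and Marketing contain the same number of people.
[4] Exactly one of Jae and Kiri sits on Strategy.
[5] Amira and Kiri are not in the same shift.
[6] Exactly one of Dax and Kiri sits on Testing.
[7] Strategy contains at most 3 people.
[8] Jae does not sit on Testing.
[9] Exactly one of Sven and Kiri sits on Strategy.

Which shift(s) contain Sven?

From (8): Jae ∉ Testing.
Suppose Sven ∈ Marketing: no assignment then satisfies all the clues, so Sven ∉ Marketing.

Sven: Strategy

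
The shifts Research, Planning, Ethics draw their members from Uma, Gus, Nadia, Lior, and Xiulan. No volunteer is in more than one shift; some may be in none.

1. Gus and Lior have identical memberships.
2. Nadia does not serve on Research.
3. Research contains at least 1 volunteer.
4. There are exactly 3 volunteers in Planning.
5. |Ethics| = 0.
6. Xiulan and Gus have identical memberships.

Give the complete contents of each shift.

From (2): Nadia ∉ Research.
(5): Ethics already has 0, so the rest are out.
Suppose Uma ∉ Research: no assignment then satisfies all the clues, so Uma ∈ Research.

Research = {Uma}; Planning = {Gus, Lior, Xiulan}; Ethics = {}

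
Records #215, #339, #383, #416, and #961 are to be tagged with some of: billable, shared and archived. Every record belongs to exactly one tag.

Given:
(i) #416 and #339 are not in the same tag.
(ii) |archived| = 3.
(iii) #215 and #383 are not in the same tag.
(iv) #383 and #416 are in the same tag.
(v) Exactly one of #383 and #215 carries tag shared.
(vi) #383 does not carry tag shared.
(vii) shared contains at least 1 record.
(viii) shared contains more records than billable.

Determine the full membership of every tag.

billable = {}; shared = {#215, #339}; archived = {#383, #416, #961}

From (vi): #383 ∉ shared.
(iv): #416 matches #383: #416 ∉ shared.
(v) (exactly one): #215 ∈ shared.
Suppose #339 ∈ billable: no assignment then satisfies all the clues, so #339 ∉ billable.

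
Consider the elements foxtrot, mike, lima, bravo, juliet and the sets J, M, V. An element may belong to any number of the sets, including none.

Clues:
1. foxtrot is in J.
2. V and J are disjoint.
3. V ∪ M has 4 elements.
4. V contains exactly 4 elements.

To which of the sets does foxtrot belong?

From (1): foxtrot ∈ J.
(2) (disjoint): foxtrot ∉ V.
(4): only 4 candidates remain for V, so all are in.
(2) (disjoint): mike ∉ J.
(2) (disjoint): lima ∉ J.
(2) (disjoint): bravo ∉ J.
(2) (disjoint): juliet ∉ J.
Suppose foxtrot ∈ M: no assignment then satisfies all the clues, so foxtrot ∉ M.

foxtrot: J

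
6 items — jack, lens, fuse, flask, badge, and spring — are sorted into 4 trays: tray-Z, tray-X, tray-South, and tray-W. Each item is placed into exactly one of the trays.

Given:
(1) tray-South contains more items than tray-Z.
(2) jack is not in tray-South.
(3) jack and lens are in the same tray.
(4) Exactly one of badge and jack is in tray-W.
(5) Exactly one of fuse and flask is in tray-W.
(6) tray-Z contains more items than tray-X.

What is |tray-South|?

2

From (2): jack ∉ tray-South.
(3): lens matches jack: lens ∉ tray-South.
Suppose jack ∈ tray-Z: no assignment then satisfies all the clues, so jack ∉ tray-Z.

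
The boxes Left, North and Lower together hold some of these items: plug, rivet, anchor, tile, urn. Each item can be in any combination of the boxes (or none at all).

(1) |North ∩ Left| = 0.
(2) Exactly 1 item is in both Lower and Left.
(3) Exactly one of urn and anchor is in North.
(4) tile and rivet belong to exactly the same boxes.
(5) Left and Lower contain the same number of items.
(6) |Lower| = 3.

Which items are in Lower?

Lower = {anchor, plug, urn}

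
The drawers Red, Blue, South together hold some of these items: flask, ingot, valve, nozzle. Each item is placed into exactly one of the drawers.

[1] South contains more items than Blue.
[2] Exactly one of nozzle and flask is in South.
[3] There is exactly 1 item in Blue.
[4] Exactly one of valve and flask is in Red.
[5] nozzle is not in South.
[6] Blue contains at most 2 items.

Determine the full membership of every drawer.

Red = {valve}; Blue = {nozzle}; South = {flask, ingot}

From (5): nozzle ∉ South.
(2) (exactly one): flask ∈ South.
(4) (exactly one): valve ∈ Red.
Suppose ingot ∈ Red: no assignment then satisfies all the clues, so ingot ∉ Red.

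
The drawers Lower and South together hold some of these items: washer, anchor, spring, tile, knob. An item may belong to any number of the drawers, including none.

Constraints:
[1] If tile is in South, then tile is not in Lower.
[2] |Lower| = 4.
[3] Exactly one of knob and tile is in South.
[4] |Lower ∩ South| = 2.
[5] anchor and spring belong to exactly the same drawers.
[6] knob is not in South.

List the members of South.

From (6): knob ∉ South.
(3) (exactly one): tile ∈ South.
(1): tile ∉ Lower.
(2): only 4 candidates remain for Lower, so all are in.
Suppose washer ∈ South: no assignment then satisfies all the clues, so washer ∉ South.

South = {anchor, spring, tile}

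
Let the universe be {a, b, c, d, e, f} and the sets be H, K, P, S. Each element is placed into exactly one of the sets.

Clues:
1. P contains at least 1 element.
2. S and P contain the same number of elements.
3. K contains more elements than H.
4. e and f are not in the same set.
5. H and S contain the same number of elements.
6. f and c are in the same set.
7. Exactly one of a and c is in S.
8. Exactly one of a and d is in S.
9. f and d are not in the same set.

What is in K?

K = {b, c, f}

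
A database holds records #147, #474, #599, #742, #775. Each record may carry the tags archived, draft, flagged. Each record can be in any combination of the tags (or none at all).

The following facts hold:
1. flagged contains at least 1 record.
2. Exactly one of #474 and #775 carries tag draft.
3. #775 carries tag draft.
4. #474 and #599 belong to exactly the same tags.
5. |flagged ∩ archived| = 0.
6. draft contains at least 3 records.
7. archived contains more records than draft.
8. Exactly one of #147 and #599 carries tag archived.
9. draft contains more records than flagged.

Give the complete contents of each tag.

archived = {#474, #599, #742, #775}; draft = {#147, #742, #775}; flagged = {#147}

From (3): #775 ∈ draft.
(2) (exactly one): #474 ∉ draft.
(4): #599 matches #474: #599 ∉ draft.
(6): only 3 candidates remain for draft, so all are in.
Suppose #147 ∈ archived: no assignment then satisfies all the clues, so #147 ∉ archived.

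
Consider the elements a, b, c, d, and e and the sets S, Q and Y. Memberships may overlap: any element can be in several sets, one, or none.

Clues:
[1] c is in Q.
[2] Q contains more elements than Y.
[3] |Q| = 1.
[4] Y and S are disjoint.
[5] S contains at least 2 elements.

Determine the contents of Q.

Q = {c}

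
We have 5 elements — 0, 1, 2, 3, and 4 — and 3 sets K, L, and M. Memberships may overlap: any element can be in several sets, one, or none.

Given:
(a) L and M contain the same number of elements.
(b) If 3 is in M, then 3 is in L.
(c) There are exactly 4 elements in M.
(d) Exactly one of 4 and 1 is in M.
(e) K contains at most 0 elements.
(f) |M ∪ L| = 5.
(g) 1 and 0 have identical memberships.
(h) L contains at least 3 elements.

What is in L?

L = {0, 1, 3, 4}

(e): K already has 0, so the rest are out.
Suppose 0 ∉ L: no assignment then satisfies all the clues, so 0 ∈ L.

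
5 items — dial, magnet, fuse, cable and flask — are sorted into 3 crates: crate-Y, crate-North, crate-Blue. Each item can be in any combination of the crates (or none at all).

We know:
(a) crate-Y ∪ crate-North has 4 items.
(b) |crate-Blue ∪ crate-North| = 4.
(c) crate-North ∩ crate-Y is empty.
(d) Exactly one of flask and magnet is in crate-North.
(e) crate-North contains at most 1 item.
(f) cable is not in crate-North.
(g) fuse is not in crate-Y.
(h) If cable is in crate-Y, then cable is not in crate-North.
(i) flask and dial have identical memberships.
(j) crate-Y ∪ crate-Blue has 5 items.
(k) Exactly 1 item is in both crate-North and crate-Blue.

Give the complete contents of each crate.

crate-Y = {cable, dial, flask}; crate-North = {magnet}; crate-Blue = {dial, flask, fuse, magnet}

From (f): cable ∉ crate-North.
From (g): fuse ∉ crate-Y.
Suppose dial ∉ crate-Y: no assignment then satisfies all the clues, so dial ∈ crate-Y.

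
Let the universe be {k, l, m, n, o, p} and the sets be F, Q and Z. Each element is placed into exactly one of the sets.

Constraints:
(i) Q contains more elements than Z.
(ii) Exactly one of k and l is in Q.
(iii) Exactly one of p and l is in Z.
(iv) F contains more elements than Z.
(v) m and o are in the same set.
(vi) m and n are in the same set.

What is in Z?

Z = {l}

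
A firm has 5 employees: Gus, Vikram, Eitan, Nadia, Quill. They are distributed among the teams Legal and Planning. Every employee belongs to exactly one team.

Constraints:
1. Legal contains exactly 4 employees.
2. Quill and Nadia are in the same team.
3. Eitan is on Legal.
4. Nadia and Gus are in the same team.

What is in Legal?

Legal = {Eitan, Gus, Nadia, Quill}

From (3): Eitan ∈ Legal.
Suppose Gus ∉ Legal: no assignment then satisfies all the clues, so Gus ∈ Legal.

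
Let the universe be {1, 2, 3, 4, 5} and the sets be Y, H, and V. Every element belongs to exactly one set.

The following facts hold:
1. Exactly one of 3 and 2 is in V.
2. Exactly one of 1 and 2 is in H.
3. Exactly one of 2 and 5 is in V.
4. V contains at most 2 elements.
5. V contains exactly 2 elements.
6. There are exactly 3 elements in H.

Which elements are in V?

V = {2, 4}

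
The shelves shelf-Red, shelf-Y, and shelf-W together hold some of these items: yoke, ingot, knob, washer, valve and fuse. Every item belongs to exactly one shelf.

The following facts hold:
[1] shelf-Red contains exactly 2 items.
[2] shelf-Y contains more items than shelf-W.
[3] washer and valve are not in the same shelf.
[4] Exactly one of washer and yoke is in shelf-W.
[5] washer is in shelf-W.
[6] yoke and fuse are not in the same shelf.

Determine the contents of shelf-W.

shelf-W = {washer}

From (5): washer ∈ shelf-W.
(3): valve ∉ shelf-W.
(4) (exactly one): yoke ∉ shelf-W.
Suppose ingot ∈ shelf-W: no assignment then satisfies all the clues, so ingot ∉ shelf-W.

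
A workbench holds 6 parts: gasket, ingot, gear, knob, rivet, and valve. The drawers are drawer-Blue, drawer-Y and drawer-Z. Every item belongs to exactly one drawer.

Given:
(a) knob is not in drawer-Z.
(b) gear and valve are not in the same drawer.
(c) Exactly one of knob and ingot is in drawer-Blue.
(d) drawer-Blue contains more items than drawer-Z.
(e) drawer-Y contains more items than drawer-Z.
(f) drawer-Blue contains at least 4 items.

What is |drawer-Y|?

2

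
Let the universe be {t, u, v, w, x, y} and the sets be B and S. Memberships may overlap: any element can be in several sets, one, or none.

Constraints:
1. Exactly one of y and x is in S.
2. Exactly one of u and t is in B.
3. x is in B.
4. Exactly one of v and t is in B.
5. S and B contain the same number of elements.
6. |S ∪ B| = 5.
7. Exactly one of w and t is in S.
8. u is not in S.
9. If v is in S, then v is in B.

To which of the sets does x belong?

From (3): x ∈ B.
From (8): u ∉ S.
Suppose x ∈ S: no assignment then satisfies all the clues, so x ∉ S.

x: B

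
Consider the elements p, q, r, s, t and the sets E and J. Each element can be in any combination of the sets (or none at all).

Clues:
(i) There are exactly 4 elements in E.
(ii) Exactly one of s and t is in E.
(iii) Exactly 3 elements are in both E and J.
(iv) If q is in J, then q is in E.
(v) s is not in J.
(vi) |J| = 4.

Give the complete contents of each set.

E = {p, q, r, s}; J = {p, q, r, t}

From (v): s ∉ J.
(vi): only 4 candidates remain for J, so all are in.
(iv): q ∈ E.
Suppose p ∉ E: no assignment then satisfies all the clues, so p ∈ E.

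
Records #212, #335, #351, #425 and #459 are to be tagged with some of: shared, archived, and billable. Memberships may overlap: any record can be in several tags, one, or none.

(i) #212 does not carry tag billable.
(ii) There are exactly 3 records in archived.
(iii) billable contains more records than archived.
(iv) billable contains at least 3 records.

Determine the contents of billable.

billable = {#335, #351, #425, #459}

From (i): #212 ∉ billable.
Suppose #335 ∉ billable: no assignment then satisfies all the clues, so #335 ∈ billable.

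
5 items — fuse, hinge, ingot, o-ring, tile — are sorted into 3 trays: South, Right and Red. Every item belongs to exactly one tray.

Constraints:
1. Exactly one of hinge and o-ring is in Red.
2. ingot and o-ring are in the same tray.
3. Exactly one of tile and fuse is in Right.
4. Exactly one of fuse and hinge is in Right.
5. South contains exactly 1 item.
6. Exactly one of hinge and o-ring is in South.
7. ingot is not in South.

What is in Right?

From (7): ingot ∉ South.
(2): o-ring matches ingot: o-ring ∉ South.
(6) (exactly one): hinge ∈ South.
(1) (exactly one): o-ring ∈ Red.
(2): ingot matches o-ring: ingot ∉ Right.
(2): ingot matches o-ring: ingot ∈ Red.
(4) (exactly one): fuse ∈ Right.
(5): South already has 1, so the rest are out.
(3) (exactly one): tile ∉ Right.
Only one tray left: tile ∈ Red.

Right = {fuse}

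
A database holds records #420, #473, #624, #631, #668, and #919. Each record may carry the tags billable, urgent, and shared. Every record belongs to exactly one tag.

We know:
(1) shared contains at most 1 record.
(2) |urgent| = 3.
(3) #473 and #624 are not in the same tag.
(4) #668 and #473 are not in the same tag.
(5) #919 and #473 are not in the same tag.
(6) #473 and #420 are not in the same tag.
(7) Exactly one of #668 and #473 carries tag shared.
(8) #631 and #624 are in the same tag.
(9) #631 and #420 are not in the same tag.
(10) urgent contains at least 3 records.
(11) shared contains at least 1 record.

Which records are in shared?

shared = {#473}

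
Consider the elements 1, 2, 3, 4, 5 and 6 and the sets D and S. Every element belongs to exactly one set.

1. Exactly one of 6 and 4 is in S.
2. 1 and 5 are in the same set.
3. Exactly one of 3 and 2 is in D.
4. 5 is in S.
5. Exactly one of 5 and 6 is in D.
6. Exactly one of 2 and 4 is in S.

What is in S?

From (4): 5 ∈ S.
(2): 1 matches 5: 1 ∉ D.
(2): 1 matches 5: 1 ∈ S.
(5) (exactly one): 6 ∈ D.
(1) (exactly one): 4 ∈ S.
(6) (exactly one): 2 ∉ S.
Only one set left: 2 ∈ D.
(3) (exactly one): 3 ∉ D.
Only one set left: 3 ∈ S.

S = {1, 3, 4, 5}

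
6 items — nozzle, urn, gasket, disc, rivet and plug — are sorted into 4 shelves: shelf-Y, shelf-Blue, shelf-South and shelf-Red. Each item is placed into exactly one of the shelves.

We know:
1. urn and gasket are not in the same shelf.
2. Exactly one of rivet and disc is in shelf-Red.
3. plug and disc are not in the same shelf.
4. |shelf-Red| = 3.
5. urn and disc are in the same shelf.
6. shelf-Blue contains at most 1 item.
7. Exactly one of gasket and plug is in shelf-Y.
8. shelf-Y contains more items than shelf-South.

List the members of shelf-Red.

shelf-Red = {disc, nozzle, urn}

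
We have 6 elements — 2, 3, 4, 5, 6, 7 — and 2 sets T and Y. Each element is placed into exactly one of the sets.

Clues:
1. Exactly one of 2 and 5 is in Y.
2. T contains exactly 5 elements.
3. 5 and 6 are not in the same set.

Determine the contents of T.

T = {2, 3, 4, 6, 7}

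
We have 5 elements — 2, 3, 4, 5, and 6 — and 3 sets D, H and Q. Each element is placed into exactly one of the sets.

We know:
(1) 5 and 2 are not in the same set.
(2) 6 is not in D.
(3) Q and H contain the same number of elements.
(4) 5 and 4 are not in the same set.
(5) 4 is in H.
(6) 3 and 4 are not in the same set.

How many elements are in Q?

2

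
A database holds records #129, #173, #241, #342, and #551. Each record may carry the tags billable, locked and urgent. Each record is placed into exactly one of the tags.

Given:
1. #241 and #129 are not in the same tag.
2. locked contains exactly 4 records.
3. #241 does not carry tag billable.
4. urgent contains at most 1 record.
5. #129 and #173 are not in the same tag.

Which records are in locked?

locked = {#173, #241, #342, #551}

From (3): #241 ∉ billable.
Suppose #129 ∈ locked: no assignment then satisfies all the clues, so #129 ∉ locked.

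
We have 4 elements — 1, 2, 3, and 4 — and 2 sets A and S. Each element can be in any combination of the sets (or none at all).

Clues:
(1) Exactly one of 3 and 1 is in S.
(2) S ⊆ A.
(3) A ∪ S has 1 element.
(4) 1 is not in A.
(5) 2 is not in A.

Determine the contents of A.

A = {3}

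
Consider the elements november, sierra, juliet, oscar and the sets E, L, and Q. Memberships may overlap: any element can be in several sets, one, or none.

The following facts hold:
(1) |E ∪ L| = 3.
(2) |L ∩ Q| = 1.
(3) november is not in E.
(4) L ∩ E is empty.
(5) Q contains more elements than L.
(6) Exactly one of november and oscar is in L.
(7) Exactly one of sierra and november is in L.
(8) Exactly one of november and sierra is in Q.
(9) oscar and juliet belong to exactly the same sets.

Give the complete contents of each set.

E = {juliet, oscar}; L = {november}; Q = {juliet, november, oscar}

From (3): november ∉ E.
Suppose november ∉ L: no assignment then satisfies all the clues, so november ∈ L.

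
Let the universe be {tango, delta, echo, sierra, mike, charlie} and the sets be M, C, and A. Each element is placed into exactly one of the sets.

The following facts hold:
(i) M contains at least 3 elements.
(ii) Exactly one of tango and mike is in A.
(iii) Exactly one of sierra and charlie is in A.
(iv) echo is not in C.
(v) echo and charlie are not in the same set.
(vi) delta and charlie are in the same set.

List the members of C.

C = {}

From (iv): echo ∉ C.
Suppose tango ∈ C: no assignment then satisfies all the clues, so tango ∉ C.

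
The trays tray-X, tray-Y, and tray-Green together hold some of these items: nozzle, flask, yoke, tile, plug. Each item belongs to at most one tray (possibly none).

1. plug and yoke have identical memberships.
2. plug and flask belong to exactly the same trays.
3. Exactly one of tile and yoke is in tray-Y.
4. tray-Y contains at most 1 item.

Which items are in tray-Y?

tray-Y = {tile}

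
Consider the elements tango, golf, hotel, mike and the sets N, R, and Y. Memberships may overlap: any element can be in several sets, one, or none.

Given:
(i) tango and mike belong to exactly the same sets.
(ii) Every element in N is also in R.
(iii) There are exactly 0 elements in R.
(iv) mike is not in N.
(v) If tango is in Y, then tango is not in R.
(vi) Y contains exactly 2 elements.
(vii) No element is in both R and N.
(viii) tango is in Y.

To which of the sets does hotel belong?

hotel: none

From (iv): mike ∉ N.
From (viii): tango ∈ Y.
(i): tango matches mike: tango ∉ N.
(i): mike matches tango: mike ∈ Y.
(iii): R already has 0, so the rest are out.
(vi): Y already has 2, so the rest are out.
(ii) contrapositive: golf ∉ N.
(ii) contrapositive: hotel ∉ N.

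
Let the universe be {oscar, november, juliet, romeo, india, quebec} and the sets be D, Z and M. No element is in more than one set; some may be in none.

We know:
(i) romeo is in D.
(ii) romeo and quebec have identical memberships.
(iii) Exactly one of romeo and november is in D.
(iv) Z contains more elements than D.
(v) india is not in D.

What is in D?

D = {quebec, romeo}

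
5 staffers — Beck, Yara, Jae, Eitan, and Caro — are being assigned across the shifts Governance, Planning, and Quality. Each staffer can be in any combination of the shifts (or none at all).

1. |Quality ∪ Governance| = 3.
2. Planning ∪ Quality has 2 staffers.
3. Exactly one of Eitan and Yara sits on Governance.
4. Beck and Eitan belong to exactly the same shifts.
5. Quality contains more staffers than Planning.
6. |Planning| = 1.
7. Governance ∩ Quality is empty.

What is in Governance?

Governance = {Yara}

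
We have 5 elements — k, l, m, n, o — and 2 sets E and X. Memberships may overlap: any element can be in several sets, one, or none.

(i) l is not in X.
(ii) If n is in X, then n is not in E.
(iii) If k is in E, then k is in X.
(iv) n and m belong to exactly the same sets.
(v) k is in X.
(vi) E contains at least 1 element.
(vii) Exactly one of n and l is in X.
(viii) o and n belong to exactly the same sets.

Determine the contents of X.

X = {k, m, n, o}

From (i): l ∉ X.
From (v): k ∈ X.
(vii) (exactly one): n ∈ X.
(viii): o matches n: o ∈ X.
(ii): n ∉ E.
(iv): m matches n: m ∉ E.
(iv): m matches n: m ∈ X.
(viii): o matches n: o ∉ E.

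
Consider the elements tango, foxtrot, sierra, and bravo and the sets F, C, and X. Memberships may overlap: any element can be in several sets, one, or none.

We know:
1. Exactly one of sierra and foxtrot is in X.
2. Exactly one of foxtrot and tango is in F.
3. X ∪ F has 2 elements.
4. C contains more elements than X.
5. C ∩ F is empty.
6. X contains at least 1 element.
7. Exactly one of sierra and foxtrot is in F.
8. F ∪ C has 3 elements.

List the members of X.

X = {sierra}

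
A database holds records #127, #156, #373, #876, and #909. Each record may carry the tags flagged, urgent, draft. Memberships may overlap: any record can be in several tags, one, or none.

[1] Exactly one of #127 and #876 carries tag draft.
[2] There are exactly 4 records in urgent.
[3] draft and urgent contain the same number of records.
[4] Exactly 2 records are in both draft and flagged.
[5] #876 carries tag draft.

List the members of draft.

draft = {#156, #373, #876, #909}

From (5): #876 ∈ draft.
(1) (exactly one): #127 ∉ draft.
Suppose #156 ∉ draft: no assignment then satisfies all the clues, so #156 ∈ draft.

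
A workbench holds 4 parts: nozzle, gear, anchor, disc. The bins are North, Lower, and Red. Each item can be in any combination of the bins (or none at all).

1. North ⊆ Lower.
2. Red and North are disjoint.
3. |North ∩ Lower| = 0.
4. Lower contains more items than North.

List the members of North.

North = {}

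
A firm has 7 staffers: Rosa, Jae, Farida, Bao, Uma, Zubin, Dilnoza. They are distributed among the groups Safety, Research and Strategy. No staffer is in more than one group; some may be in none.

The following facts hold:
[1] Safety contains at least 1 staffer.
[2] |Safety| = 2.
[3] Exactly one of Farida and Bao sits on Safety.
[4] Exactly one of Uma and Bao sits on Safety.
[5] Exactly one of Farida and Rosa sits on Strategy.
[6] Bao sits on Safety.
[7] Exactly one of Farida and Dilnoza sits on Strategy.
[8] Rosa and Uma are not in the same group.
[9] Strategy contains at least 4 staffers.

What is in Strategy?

From (6): Bao ∈ Safety.
(3) (exactly one): Farida ∉ Safety.
(4) (exactly one): Uma ∉ Safety.
Suppose Rosa ∈ Strategy: no assignment then satisfies all the clues, so Rosa ∉ Strategy.

Strategy = {Farida, Jae, Uma, Zubin}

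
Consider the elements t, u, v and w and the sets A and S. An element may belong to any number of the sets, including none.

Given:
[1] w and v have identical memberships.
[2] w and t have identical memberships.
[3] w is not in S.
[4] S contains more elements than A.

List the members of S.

S = {u}

From (3): w ∉ S.
(1): v matches w: v ∉ S.
(2): t matches w: t ∉ S.
Suppose u ∉ S: no assignment then satisfies all the clues, so u ∈ S.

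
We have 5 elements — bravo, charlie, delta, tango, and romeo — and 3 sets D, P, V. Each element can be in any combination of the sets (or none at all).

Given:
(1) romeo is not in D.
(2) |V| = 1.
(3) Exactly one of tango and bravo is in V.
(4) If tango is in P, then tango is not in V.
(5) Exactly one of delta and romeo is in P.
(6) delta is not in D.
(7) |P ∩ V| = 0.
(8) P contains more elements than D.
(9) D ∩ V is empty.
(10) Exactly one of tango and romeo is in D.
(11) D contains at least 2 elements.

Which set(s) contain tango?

tango: D, P

From (1): romeo ∉ D.
From (6): delta ∉ D.
(10) (exactly one): tango ∈ D.
(9) (disjoint): tango ∉ V.
(3) (exactly one): bravo ∈ V.
(9) (disjoint): bravo ∉ D.
(11): only 2 candidates remain for D, so all are in.
(2): V already has 1, so the rest are out.
Suppose tango ∉ P: no assignment then satisfies all the clues, so tango ∈ P.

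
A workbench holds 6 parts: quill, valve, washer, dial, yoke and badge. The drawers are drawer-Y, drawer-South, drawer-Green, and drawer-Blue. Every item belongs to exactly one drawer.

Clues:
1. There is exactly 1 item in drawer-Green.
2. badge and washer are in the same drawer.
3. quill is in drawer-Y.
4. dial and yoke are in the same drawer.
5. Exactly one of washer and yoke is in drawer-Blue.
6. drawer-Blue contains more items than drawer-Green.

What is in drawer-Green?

drawer-Green = {valve}

From (3): quill ∈ drawer-Y.
Suppose valve ∉ drawer-Green: no assignment then satisfies all the clues, so valve ∈ drawer-Green.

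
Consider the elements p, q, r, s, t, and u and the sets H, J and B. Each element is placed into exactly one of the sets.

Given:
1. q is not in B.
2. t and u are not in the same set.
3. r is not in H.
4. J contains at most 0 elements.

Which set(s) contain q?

From (1): q ∉ B.
From (3): r ∉ H.
(4): J already has 0, so the rest are out.
Only one set left: q ∈ H.
Only one set left: r ∈ B.

q: H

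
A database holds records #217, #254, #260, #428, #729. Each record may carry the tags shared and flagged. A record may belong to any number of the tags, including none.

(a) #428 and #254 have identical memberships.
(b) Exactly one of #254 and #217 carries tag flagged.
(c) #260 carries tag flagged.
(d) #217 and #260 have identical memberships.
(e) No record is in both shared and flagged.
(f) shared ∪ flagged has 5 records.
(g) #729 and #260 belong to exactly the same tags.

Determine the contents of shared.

From (c): #260 ∈ flagged.
(d): #217 matches #260: #217 ∈ flagged.
(e) (disjoint): #217 ∉ shared.
(e) (disjoint): #260 ∉ shared.
(g): #729 matches #260: #729 ∉ shared.
(g): #729 matches #260: #729 ∈ flagged.
(b) (exactly one): #254 ∉ flagged.
(a): #428 matches #254: #428 ∉ flagged.
Suppose #254 ∉ shared: no assignment then satisfies all the clues, so #254 ∈ shared.

shared = {#254, #428}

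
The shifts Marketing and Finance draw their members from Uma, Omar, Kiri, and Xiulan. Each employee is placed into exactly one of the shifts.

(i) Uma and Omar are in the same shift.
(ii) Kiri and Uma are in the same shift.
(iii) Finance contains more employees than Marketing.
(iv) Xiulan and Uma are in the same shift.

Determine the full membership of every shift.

Marketing = {}; Finance = {Kiri, Omar, Uma, Xiulan}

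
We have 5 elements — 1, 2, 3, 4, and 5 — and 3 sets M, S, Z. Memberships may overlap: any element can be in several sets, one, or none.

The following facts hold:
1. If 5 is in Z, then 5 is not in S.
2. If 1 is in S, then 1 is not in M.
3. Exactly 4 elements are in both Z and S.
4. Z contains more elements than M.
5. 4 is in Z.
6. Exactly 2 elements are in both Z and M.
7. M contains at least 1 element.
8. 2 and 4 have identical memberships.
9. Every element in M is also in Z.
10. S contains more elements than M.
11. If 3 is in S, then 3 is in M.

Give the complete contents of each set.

M = {3, 5}; S = {1, 2, 3, 4}; Z = {1, 2, 3, 4, 5}

From (5): 4 ∈ Z.
(8): 2 matches 4: 2 ∈ Z.
Suppose 1 ∈ M: no assignment then satisfies all the clues, so 1 ∉ M.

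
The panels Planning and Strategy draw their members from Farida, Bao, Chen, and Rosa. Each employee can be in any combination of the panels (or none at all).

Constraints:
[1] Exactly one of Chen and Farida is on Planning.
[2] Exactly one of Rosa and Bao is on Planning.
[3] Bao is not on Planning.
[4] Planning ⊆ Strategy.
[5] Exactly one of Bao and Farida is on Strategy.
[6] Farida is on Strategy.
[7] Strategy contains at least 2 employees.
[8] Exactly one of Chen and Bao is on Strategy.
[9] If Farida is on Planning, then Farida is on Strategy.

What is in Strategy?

From (3): Bao ∉ Planning.
From (6): Farida ∈ Strategy.
(2) (exactly one): Rosa ∈ Planning.
(4) with Rosa ∈ Planning: Rosa ∈ Strategy.
(5) (exactly one): Bao ∉ Strategy.
(8) (exactly one): Chen ∈ Strategy.

Strategy = {Chen, Farida, Rosa}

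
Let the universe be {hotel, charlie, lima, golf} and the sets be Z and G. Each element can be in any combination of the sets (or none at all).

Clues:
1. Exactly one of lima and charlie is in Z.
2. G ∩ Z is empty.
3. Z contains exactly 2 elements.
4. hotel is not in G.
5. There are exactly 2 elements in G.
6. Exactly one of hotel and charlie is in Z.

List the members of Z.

Z = {hotel, lima}

From (4): hotel ∉ G.
Suppose hotel ∉ Z: no assignment then satisfies all the clues, so hotel ∈ Z.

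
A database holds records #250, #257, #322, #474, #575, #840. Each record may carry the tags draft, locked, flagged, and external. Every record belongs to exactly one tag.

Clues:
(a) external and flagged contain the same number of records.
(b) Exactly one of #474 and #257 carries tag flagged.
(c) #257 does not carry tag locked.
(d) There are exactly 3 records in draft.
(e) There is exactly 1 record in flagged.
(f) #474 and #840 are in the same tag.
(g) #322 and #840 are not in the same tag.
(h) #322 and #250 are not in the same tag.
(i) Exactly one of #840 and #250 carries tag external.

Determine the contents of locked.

locked = {#322}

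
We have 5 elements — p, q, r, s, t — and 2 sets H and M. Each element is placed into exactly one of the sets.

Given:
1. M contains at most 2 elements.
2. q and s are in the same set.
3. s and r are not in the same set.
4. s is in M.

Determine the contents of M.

M = {q, s}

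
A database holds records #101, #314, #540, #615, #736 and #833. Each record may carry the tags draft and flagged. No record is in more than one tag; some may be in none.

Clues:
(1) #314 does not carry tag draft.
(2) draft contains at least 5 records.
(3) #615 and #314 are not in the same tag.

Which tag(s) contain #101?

#101: draft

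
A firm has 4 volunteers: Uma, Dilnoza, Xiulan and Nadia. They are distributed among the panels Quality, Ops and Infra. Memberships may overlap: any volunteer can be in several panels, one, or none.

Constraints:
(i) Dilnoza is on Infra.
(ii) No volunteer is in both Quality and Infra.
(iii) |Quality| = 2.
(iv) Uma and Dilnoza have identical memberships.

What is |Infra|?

2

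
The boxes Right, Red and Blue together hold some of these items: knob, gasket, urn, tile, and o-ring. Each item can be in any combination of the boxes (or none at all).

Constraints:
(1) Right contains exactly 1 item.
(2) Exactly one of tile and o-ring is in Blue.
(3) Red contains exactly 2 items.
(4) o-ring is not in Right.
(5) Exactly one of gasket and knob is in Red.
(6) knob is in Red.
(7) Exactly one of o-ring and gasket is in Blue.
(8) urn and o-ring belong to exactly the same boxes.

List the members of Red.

Red = {knob, tile}

From (4): o-ring ∉ Right.
From (6): knob ∈ Red.
(5) (exactly one): gasket ∉ Red.
(8): urn matches o-ring: urn ∉ Right.
Suppose urn ∈ Red: no assignment then satisfies all the clues, so urn ∉ Red.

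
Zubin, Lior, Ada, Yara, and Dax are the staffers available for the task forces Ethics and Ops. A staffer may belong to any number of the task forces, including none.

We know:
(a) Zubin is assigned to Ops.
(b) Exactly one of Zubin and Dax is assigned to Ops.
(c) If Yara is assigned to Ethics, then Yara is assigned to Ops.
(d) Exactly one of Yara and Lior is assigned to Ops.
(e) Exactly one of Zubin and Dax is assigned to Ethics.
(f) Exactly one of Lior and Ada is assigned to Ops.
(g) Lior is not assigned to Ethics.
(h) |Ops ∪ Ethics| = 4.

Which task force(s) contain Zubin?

From (a): Zubin ∈ Ops.
From (g): Lior ∉ Ethics.
(b) (exactly one): Dax ∉ Ops.
Suppose Zubin ∈ Ethics: no assignment then satisfies all the clues, so Zubin ∉ Ethics.

Zubin: Ops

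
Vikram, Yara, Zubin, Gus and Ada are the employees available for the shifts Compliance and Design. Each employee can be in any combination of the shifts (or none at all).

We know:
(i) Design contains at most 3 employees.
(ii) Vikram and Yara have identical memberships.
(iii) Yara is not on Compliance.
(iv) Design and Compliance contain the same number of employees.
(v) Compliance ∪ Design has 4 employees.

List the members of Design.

Design = {Vikram, Yara}

From (iii): Yara ∉ Compliance.
(ii): Vikram matches Yara: Vikram ∉ Compliance.
Suppose Vikram ∉ Design: no assignment then satisfies all the clues, so Vikram ∈ Design.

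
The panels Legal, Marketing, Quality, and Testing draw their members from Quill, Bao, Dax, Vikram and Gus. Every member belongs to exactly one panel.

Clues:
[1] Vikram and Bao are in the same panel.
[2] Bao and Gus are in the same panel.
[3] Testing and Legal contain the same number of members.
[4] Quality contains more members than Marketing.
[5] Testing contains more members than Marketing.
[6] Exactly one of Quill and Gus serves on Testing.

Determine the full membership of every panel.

Legal = {Dax}; Marketing = {}; Quality = {Bao, Gus, Vikram}; Testing = {Quill}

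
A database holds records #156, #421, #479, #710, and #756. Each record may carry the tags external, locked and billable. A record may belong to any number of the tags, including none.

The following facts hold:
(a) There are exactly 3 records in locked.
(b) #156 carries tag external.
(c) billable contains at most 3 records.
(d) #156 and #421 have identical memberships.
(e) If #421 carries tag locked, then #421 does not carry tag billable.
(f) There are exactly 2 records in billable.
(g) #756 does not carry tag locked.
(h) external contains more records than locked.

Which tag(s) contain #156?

From (b): #156 ∈ external.
From (g): #756 ∉ locked.
(d): #421 matches #156: #421 ∈ external.
Suppose #156 ∉ locked: no assignment then satisfies all the clues, so #156 ∈ locked.

#156: external, locked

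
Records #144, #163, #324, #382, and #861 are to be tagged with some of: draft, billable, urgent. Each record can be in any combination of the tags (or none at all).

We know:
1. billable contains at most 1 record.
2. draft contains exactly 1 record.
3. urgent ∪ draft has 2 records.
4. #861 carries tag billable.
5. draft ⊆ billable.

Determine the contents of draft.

draft = {#861}

From (4): #861 ∈ billable.
(1): billable already has 1, so the rest are out.
(5) contrapositive: #144 ∉ draft.
(5) contrapositive: #163 ∉ draft.
(5) contrapositive: #324 ∉ draft.
(5) contrapositive: #382 ∉ draft.
(2): only 1 candidates remain for draft, so all are in.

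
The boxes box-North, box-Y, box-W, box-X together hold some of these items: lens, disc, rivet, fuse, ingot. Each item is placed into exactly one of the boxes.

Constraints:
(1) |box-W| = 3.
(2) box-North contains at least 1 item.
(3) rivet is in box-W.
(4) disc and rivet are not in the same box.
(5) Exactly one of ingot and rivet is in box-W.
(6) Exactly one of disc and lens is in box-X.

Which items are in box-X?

box-X = {disc}

From (3): rivet ∈ box-W.
(4): disc ∉ box-W.
(5) (exactly one): ingot ∉ box-W.
(1): only 3 candidates remain for box-W, so all are in.
(6) (exactly one): disc ∈ box-X.
(2): only 1 candidates remain for box-North, so all are in.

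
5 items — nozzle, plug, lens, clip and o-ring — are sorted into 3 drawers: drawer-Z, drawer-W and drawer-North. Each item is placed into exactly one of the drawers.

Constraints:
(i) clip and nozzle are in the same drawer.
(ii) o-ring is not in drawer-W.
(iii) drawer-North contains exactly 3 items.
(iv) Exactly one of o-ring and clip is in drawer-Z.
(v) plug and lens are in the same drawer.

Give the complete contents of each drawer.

drawer-Z = {clip, nozzle}; drawer-W = {}; drawer-North = {lens, o-ring, plug}

From (ii): o-ring ∉ drawer-W.
Suppose nozzle ∉ drawer-Z: no assignment then satisfies all the clues, so nozzle ∈ drawer-Z.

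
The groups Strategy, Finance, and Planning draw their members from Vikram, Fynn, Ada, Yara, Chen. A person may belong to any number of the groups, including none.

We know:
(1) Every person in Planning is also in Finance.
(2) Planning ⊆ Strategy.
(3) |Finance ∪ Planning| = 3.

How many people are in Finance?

3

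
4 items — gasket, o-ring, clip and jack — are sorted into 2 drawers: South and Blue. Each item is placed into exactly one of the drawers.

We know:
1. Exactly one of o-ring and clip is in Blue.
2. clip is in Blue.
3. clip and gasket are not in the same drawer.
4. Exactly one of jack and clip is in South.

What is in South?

South = {gasket, jack, o-ring}

From (2): clip ∈ Blue.
(1) (exactly one): o-ring ∉ Blue.
(3): gasket ∉ Blue.
(4) (exactly one): jack ∈ South.
Only one drawer left: gasket ∈ South.
Only one drawer left: o-ring ∈ South.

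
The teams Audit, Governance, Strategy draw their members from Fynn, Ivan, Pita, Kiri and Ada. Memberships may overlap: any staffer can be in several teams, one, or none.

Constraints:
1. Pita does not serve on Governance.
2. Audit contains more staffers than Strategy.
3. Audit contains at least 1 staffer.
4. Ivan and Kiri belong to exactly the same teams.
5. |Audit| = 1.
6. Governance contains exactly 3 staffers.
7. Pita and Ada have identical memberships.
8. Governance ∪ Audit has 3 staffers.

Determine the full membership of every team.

Audit = {Fynn}; Governance = {Fynn, Ivan, Kiri}; Strategy = {}

From (1): Pita ∉ Governance.
(7): Ada matches Pita: Ada ∉ Governance.
(6): only 3 candidates remain for Governance, so all are in.
Suppose Fynn ∉ Audit: no assignment then satisfies all the clues, so Fynn ∈ Audit.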